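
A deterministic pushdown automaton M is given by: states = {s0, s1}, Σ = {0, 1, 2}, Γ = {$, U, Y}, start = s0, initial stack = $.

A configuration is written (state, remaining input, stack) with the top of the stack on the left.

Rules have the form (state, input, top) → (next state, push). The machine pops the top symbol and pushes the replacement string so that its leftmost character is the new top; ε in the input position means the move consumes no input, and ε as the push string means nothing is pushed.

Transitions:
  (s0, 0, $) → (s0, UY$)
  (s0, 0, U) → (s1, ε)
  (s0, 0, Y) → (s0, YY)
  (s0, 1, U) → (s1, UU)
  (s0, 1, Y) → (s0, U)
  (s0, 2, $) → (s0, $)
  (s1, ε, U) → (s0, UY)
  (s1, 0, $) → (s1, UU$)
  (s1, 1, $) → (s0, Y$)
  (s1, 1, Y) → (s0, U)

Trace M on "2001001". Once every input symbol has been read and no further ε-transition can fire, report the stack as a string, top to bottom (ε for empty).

UYUYU$

(s0, 2001001, $)
  read 2, top $: go to s0, push $ → (s0, 001001, $)
  read 0, top $: go to s0, push UY$ → (s0, 01001, UY$)
  read 0, top U: go to s1, push ε → (s1, 1001, Y$)
  read 1, top Y: go to s0, push U → (s0, 001, U$)
  read 0, top U: go to s1, push ε → (s1, 01, $)
  read 0, top $: go to s1, push UU$ → (s1, 1, UU$)
  ε-move, top U: go to s0, push UY → (s0, 1, UYU$)
  read 1, top U: go to s1, push UU → (s1, ε, UUYU$)
  ε-move, top U: go to s0, push UY → (s0, ε, UYUYU$)
All input consumed in state s0 with stack UYUYU$.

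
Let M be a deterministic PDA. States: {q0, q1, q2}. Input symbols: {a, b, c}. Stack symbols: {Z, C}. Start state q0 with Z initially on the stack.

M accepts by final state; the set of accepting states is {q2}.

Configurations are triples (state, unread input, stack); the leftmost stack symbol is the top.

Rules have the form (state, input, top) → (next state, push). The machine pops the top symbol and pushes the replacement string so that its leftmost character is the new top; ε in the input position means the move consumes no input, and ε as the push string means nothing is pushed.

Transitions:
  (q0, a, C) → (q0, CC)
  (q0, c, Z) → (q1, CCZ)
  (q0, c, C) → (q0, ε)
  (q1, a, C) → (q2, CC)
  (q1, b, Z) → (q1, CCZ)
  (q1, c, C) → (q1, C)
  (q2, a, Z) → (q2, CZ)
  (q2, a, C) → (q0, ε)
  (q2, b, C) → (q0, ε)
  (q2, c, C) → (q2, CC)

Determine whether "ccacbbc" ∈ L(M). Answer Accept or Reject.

(q0, ccacbbc, Z)
  read c, top Z: go to q1, push CCZ → (q1, cacbbc, CCZ)
  read c, top C: go to q1, push C → (q1, acbbc, CCZ)
  read a, top C: go to q2, push CC → (q2, cbbc, CCCZ)
  read c, top C: go to q2, push CC → (q2, bbc, CCCCZ)
  read b, top C: go to q0, push ε → (q0, bc, CCCZ)
No transition applies at (q0, bc, CCCZ); input not fully consumed.

Reject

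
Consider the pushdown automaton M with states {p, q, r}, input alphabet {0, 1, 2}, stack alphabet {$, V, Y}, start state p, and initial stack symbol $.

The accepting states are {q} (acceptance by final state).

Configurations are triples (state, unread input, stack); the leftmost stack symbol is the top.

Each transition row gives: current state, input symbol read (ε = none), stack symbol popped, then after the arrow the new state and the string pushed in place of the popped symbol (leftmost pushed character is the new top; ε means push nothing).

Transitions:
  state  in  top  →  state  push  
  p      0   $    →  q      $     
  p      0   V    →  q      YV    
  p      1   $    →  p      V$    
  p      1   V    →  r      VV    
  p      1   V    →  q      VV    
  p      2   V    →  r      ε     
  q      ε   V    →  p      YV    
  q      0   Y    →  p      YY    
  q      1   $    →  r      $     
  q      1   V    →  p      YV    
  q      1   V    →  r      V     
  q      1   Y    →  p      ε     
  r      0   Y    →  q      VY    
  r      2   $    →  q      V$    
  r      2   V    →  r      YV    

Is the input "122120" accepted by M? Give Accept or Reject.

Accept

One accepting computation: (p, 122120, $) ⊢ (p, 22120, V$) ⊢ (r, 2120, $) ⊢ (q, 120, V$) ⊢ (r, 20, V$) ⊢ (r, 0, YV$) ⊢ (q, ε, VYV$)
All input consumed and state q ∈ F.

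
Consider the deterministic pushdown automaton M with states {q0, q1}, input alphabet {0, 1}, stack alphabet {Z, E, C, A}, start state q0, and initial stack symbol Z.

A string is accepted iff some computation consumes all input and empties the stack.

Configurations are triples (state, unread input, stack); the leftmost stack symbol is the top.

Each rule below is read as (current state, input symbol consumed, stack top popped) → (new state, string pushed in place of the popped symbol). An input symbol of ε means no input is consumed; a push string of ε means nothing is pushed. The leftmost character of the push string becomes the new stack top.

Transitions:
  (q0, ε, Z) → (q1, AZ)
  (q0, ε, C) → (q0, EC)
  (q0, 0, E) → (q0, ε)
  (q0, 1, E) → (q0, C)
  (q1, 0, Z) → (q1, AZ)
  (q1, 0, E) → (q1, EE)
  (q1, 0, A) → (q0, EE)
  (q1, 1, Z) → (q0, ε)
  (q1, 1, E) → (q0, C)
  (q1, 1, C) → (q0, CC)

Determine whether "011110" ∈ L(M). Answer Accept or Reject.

Reject

(q0, 011110, Z)
  ε-move, top Z: go to q1, push AZ → (q1, 011110, AZ)
  read 0, top A: go to q0, push EE → (q0, 11110, EEZ)
  read 1, top E: go to q0, push C → (q0, 1110, CEZ)
  ε-move, top C: go to q0, push EC → (q0, 1110, ECEZ)
  read 1, top E: go to q0, push C → (q0, 110, CCEZ)
  ε-move, top C: go to q0, push EC → (q0, 110, ECCEZ)
  read 1, top E: go to q0, push C → (q0, 10, CCCEZ)
  ε-move, top C: go to q0, push EC → (q0, 10, ECCCEZ)
  read 1, top E: go to q0, push C → (q0, 0, CCCCEZ)
  ε-move, top C: go to q0, push EC → (q0, 0, ECCCCEZ)
  read 0, top E: go to q0, push ε → (q0, ε, CCCCEZ)
  ε-move, top C: go to q0, push EC → (q0, ε, ECCCCEZ)
All input consumed; stack is ECCCCEZ, not empty, and no further ε-move applies.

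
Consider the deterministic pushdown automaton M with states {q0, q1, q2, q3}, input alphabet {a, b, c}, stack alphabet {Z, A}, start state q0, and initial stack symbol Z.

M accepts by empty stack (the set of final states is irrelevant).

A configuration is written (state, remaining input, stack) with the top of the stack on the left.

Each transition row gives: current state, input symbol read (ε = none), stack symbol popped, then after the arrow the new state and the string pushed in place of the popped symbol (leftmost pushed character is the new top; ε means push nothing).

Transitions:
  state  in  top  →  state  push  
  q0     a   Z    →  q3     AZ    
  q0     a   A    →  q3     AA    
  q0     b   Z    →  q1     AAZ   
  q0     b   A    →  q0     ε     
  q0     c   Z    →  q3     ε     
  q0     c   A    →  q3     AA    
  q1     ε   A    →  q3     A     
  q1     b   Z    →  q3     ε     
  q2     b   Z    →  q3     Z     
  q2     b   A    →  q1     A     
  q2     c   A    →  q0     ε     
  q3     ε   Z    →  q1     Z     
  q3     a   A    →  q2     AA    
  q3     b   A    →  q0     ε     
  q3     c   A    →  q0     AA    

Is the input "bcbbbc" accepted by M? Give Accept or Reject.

Accept

(q0, bcbbbc, Z) ⊢ (q1, cbbbc, AAZ) ⊢ (q3, cbbbc, AAZ) ⊢ (q0, bbbc, AAAZ) ⊢ (q0, bbc, AAZ) ⊢ (q0, bc, AZ) ⊢ (q0, c, Z) ⊢ (q3, ε, ε)
All input consumed and the stack is empty.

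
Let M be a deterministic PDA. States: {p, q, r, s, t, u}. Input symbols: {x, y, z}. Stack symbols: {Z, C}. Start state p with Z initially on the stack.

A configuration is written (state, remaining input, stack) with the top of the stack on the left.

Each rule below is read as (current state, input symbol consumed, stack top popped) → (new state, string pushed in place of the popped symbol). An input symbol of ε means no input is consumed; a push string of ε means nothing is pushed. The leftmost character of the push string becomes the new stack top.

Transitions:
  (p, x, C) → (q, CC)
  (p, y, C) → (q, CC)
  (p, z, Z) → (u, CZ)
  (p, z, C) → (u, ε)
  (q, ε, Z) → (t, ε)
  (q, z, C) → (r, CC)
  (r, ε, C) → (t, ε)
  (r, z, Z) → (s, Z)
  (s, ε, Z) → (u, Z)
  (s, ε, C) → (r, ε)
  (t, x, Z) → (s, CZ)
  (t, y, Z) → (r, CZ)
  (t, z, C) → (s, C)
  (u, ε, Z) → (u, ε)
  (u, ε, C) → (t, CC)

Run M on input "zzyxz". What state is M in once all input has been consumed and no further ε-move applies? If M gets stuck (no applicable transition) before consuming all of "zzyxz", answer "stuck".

(p, zzyxz, Z) ⊢ (u, zyxz, CZ) ⊢ (t, zyxz, CCZ) ⊢ (s, yxz, CCZ) ⊢ (r, yxz, CZ) ⊢ (t, yxz, Z) ⊢ (r, xz, CZ) ⊢ (t, xz, Z) ⊢ (s, z, CZ) ⊢ (r, z, Z) ⊢ (s, ε, Z) ⊢ (u, ε, Z) ⊢ (u, ε, ε)
All input consumed; M is in state u.

u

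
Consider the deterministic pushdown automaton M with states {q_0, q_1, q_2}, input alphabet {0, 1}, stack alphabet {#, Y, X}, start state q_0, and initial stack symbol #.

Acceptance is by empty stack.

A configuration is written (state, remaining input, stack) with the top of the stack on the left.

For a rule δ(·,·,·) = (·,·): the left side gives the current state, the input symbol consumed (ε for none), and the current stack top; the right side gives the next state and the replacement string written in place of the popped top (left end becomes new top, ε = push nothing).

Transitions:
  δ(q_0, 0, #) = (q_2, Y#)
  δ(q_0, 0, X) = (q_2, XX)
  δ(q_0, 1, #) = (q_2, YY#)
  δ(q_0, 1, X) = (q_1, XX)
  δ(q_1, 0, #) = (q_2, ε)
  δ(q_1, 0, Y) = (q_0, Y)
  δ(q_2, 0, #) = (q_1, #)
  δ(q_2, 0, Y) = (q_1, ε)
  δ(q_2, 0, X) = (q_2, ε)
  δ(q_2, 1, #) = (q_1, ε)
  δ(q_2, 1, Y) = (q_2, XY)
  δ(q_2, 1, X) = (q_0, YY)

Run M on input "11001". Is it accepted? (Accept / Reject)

(q_0, 11001, #)
  read 1, top #: go to q_2, push YY# → (q_2, 1001, YY#)
  read 1, top Y: go to q_2, push XY → (q_2, 001, XYY#)
  read 0, top X: go to q_2, push ε → (q_2, 01, YY#)
  read 0, top Y: go to q_1, push ε → (q_1, 1, Y#)
No transition applies at (q_1, 1, Y#); input not fully consumed.

Reject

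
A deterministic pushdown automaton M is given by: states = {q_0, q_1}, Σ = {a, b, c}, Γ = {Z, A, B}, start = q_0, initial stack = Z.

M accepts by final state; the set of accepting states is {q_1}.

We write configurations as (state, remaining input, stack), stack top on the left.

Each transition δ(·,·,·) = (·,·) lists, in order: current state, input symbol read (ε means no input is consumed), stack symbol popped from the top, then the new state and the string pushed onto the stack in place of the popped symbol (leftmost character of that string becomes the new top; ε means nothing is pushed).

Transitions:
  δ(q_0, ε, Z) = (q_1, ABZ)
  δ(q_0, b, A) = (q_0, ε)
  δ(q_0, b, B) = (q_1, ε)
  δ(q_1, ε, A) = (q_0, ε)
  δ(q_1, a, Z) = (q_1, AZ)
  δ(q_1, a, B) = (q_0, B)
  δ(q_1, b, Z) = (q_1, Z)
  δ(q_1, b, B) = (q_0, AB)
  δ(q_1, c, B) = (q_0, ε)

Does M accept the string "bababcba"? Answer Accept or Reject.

Reject

(q_0, bababcba, Z) ⊢ (q_1, bababcba, ABZ) ⊢ (q_0, bababcba, BZ) ⊢ (q_1, ababcba, Z) ⊢ (q_1, babcba, AZ) ⊢ (q_0, babcba, Z) ⊢ (q_1, babcba, ABZ) ⊢ (q_0, babcba, BZ) ⊢ (q_1, abcba, Z) ⊢ (q_1, bcba, AZ) ⊢ (q_0, bcba, Z) ⊢ (q_1, bcba, ABZ) ⊢ (q_0, bcba, BZ) ⊢ (q_1, cba, Z)
No transition applies at (q_1, cba, Z); input not fully consumed.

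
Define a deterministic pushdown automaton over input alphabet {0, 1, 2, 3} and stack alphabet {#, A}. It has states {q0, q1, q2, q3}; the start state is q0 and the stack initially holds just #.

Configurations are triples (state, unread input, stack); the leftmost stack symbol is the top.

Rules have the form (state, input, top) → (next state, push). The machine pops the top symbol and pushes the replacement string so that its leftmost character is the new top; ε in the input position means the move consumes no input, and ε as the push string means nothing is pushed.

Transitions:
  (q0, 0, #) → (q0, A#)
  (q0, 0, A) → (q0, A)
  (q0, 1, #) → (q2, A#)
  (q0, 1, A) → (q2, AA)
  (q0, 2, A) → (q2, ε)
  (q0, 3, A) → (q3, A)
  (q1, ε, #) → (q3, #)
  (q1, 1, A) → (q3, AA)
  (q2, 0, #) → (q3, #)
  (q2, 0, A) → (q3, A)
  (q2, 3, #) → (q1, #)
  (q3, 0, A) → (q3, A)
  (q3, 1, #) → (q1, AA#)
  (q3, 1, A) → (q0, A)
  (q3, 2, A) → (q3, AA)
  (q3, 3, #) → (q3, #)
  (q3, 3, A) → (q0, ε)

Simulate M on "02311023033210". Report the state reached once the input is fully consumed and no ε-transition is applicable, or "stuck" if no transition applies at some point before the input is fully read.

stuck

(q0, 02311023033210, #) ⊢ (q0, 2311023033210, A#) ⊢ (q2, 311023033210, #) ⊢ (q1, 11023033210, #) ⊢ (q3, 11023033210, #) ⊢ (q1, 1023033210, AA#) ⊢ (q3, 023033210, AAA#) ⊢ (q3, 23033210, AAA#) ⊢ (q3, 3033210, AAAA#) ⊢ (q0, 033210, AAA#) ⊢ (q0, 33210, AAA#) ⊢ (q3, 3210, AAA#) ⊢ (q0, 210, AA#) ⊢ (q2, 10, A#)
No transition for (q2, 1, top A); M blocks with input 10 remaining.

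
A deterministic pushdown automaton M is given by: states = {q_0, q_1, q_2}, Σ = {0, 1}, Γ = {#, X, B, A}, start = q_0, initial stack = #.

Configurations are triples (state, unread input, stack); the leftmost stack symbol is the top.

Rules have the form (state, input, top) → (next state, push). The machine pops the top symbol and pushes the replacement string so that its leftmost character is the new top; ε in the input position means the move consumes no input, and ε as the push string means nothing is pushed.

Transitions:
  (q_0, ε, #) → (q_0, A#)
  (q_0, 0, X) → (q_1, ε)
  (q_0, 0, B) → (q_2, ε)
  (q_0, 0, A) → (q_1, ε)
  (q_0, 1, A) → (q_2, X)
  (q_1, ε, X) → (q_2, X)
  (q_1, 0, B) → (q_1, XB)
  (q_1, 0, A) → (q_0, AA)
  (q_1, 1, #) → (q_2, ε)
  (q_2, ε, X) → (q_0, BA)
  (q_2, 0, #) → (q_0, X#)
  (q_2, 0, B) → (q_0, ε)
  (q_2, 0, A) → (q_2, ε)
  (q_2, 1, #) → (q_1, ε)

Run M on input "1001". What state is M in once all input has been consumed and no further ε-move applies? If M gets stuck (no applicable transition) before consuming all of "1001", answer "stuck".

(q_0, 1001, #) ⊢ (q_0, 1001, A#) ⊢ (q_2, 001, X#) ⊢ (q_0, 001, BA#) ⊢ (q_2, 01, A#) ⊢ (q_2, 1, #) ⊢ (q_1, ε, ε)
All input consumed; M is in state q_1.

q_1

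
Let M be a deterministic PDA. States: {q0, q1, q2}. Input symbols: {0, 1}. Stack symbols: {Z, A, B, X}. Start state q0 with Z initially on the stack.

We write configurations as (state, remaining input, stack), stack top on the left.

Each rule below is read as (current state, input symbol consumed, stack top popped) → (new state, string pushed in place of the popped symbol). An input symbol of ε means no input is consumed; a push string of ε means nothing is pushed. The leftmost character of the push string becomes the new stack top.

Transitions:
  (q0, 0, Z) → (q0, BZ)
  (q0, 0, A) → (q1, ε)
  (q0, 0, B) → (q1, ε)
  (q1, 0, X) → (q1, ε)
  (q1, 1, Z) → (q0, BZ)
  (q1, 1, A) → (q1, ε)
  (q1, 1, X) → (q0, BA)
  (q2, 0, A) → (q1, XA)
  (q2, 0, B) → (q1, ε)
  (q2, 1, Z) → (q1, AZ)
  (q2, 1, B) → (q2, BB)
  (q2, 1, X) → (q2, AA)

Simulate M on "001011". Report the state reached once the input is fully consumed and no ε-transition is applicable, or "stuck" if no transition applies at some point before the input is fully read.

stuck

(q0, 001011, Z)
  read 0, top Z: go to q0, push BZ → (q0, 01011, BZ)
  read 0, top B: go to q1, push ε → (q1, 1011, Z)
  read 1, top Z: go to q0, push BZ → (q0, 011, BZ)
  read 0, top B: go to q1, push ε → (q1, 11, Z)
  read 1, top Z: go to q0, push BZ → (q0, 1, BZ)
No transition for (q0, 1, top B); M blocks with input 1 remaining.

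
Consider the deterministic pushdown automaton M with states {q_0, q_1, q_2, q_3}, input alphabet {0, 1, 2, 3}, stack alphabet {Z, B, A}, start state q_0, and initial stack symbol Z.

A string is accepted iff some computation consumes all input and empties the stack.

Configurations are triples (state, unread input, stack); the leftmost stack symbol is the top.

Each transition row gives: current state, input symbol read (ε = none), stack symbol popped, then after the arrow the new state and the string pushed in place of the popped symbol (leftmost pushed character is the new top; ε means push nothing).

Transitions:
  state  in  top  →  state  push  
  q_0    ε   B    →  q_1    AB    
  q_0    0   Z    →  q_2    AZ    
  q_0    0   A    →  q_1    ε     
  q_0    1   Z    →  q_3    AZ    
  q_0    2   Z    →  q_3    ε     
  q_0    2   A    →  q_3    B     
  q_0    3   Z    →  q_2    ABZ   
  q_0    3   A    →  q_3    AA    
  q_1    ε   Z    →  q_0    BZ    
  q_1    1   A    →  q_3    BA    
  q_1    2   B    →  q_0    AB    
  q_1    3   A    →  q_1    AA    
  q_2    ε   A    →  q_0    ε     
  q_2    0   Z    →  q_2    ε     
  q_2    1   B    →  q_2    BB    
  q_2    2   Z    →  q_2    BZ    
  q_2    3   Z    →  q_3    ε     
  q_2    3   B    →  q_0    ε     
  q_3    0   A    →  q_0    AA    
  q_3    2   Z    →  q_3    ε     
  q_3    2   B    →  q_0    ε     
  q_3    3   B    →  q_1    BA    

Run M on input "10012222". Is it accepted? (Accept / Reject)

Accept

(q_0, 10012222, Z)
  read 1, top Z: go to q_3, push AZ → (q_3, 0012222, AZ)
  read 0, top A: go to q_0, push AA → (q_0, 012222, AAZ)
  read 0, top A: go to q_1, push ε → (q_1, 12222, AZ)
  read 1, top A: go to q_3, push BA → (q_3, 2222, BAZ)
  read 2, top B: go to q_0, push ε → (q_0, 222, AZ)
  read 2, top A: go to q_3, push B → (q_3, 22, BZ)
  read 2, top B: go to q_0, push ε → (q_0, 2, Z)
  read 2, top Z: go to q_3, push ε → (q_3, ε, ε)
All input consumed and the stack is empty.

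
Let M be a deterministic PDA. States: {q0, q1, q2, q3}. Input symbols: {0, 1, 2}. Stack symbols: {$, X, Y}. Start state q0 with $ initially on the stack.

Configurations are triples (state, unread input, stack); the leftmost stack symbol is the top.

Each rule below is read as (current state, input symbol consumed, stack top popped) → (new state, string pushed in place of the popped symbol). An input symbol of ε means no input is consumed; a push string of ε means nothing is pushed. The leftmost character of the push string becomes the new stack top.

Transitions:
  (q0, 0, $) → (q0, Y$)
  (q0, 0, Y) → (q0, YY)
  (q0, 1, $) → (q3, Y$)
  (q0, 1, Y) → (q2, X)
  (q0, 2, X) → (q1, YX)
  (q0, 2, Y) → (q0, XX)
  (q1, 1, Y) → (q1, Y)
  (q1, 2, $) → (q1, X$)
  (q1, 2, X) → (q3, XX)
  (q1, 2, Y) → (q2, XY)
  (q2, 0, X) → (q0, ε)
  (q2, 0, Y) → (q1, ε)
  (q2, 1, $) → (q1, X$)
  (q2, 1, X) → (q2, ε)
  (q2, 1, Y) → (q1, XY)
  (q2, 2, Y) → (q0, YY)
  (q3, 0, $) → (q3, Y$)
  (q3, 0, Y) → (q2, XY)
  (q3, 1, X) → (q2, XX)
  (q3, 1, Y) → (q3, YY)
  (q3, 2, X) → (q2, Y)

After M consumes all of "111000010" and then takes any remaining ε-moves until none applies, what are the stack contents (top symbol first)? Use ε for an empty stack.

YYYY$

(q0, 111000010, $)
  read 1, top $: go to q3, push Y$ → (q3, 11000010, Y$)
  read 1, top Y: go to q3, push YY → (q3, 1000010, YY$)
  read 1, top Y: go to q3, push YY → (q3, 000010, YYY$)
  read 0, top Y: go to q2, push XY → (q2, 00010, XYYY$)
  read 0, top X: go to q0, push ε → (q0, 0010, YYY$)
  read 0, top Y: go to q0, push YY → (q0, 010, YYYY$)
  read 0, top Y: go to q0, push YY → (q0, 10, YYYYY$)
  read 1, top Y: go to q2, push X → (q2, 0, XYYYY$)
  read 0, top X: go to q0, push ε → (q0, ε, YYYY$)
All input consumed in state q0 with stack YYYY$.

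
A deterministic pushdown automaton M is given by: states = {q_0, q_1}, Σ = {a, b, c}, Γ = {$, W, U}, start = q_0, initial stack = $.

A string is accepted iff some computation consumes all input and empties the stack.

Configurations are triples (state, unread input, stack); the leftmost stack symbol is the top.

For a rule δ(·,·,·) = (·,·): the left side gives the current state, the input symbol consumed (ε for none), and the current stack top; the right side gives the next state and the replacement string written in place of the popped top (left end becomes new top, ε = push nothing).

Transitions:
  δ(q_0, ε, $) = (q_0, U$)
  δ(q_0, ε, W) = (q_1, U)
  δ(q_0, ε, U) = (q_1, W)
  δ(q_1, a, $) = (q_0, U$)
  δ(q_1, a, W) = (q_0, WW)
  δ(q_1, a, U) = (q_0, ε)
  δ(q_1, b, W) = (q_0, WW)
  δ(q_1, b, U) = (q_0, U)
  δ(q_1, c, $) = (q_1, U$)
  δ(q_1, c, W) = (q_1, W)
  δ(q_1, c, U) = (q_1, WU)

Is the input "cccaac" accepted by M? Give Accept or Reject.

Reject

(q_0, cccaac, $) ⊢ (q_0, cccaac, U$) ⊢ (q_1, cccaac, W$) ⊢ (q_1, ccaac, W$) ⊢ (q_1, caac, W$) ⊢ (q_1, aac, W$) ⊢ (q_0, ac, WW$) ⊢ (q_1, ac, UW$) ⊢ (q_0, c, W$) ⊢ (q_1, c, U$) ⊢ (q_1, ε, WU$)
All input consumed; stack is WU$, not empty, and no further ε-move applies.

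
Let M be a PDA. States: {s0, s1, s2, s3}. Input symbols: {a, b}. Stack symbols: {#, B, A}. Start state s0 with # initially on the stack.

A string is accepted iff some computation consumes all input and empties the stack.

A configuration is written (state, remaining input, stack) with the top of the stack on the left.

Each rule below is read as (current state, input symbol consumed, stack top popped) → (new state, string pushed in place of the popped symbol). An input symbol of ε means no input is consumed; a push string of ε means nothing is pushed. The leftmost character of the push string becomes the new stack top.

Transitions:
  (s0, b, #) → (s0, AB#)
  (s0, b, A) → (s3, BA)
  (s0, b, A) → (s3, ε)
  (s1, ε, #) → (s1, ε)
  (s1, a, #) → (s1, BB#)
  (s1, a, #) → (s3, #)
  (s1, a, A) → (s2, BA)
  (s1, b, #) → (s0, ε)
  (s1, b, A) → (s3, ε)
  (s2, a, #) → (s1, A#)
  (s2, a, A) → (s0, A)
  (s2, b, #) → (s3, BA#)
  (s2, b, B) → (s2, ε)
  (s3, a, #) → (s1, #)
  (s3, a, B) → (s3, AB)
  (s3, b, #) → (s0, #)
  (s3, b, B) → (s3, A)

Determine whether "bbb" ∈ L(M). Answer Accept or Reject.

No computation consumes all input and empties the stack.

Reject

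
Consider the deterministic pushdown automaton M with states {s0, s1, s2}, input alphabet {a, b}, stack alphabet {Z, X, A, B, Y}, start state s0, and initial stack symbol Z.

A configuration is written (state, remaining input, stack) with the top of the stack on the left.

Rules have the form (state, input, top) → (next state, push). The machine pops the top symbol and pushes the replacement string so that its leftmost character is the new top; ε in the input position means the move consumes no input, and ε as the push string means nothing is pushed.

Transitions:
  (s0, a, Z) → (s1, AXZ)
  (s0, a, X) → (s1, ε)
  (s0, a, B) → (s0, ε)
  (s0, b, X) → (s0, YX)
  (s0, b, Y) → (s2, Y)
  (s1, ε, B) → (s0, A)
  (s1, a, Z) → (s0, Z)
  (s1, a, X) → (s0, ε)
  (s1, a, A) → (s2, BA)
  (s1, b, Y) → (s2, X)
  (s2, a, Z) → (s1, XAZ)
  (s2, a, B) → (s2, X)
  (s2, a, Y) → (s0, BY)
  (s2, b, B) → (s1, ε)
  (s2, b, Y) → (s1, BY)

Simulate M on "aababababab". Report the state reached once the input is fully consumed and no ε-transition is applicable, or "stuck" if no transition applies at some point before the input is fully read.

(s0, aababababab, Z)
  read a, top Z: go to s1, push AXZ → (s1, ababababab, AXZ)
  read a, top A: go to s2, push BA → (s2, babababab, BAXZ)
  read b, top B: go to s1, push ε → (s1, abababab, AXZ)
  read a, top A: go to s2, push BA → (s2, bababab, BAXZ)
  read b, top B: go to s1, push ε → (s1, ababab, AXZ)
  read a, top A: go to s2, push BA → (s2, babab, BAXZ)
  read b, top B: go to s1, push ε → (s1, abab, AXZ)
  read a, top A: go to s2, push BA → (s2, bab, BAXZ)
  read b, top B: go to s1, push ε → (s1, ab, AXZ)
  read a, top A: go to s2, push BA → (s2, b, BAXZ)
  read b, top B: go to s1, push ε → (s1, ε, AXZ)
All input consumed; M is in state s1.

s1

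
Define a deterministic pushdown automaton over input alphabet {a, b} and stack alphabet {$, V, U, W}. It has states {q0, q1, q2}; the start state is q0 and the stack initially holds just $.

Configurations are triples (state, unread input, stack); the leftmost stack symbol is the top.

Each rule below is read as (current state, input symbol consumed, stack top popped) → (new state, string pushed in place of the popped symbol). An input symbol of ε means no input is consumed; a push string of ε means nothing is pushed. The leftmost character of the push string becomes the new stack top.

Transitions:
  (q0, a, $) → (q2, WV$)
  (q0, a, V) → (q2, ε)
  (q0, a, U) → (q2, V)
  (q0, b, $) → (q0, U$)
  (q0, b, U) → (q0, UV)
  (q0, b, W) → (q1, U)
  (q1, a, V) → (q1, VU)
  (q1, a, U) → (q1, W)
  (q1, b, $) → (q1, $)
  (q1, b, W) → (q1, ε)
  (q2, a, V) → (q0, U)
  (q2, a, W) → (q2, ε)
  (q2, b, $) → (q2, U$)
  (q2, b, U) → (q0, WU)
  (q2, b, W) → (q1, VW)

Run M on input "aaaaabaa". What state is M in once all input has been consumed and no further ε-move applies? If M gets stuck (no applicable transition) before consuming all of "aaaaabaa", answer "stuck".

(q0, aaaaabaa, $)
  read a, top $: go to q2, push WV$ → (q2, aaaabaa, WV$)
  read a, top W: go to q2, push ε → (q2, aaabaa, V$)
  read a, top V: go to q0, push U → (q0, aabaa, U$)
  read a, top U: go to q2, push V → (q2, abaa, V$)
  read a, top V: go to q0, push U → (q0, baa, U$)
  read b, top U: go to q0, push UV → (q0, aa, UV$)
  read a, top U: go to q2, push V → (q2, a, VV$)
  read a, top V: go to q0, push U → (q0, ε, UV$)
All input consumed; M is in state q0.

q0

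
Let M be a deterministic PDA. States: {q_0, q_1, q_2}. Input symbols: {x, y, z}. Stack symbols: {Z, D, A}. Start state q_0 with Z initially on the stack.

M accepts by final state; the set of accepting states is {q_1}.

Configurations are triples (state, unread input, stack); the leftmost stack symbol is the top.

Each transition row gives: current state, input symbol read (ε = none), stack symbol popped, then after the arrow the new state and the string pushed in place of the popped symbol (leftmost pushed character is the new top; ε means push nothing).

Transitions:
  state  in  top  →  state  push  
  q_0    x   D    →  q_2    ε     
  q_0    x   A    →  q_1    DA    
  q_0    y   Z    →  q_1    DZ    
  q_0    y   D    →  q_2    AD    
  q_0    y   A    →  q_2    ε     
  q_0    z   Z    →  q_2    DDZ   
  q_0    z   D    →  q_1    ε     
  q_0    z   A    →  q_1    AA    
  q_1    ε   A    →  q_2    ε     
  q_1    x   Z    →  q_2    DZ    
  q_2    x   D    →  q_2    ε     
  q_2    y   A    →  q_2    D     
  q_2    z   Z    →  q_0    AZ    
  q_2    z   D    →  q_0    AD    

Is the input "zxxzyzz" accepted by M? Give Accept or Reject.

(q_0, zxxzyzz, Z) ⊢ (q_2, xxzyzz, DDZ) ⊢ (q_2, xzyzz, DZ) ⊢ (q_2, zyzz, Z) ⊢ (q_0, yzz, AZ) ⊢ (q_2, zz, Z) ⊢ (q_0, z, AZ) ⊢ (q_1, ε, AAZ)
All input consumed; state q_1 ∈ F.

Accept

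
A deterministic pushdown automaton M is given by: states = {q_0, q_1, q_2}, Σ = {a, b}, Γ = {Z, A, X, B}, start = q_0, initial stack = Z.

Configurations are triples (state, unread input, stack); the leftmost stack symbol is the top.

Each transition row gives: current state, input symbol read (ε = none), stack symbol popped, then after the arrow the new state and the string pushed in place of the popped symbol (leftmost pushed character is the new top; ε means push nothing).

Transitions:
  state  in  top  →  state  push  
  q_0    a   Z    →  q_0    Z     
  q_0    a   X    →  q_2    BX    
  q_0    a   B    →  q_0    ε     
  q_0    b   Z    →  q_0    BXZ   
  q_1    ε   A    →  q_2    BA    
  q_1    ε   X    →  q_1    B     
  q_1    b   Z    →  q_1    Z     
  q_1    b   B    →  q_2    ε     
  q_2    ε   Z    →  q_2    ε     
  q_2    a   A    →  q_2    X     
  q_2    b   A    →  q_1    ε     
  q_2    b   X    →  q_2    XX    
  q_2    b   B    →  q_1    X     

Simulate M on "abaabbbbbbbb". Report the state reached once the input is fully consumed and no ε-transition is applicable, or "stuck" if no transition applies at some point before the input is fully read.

(q_0, abaabbbbbbbb, Z) ⊢ (q_0, baabbbbbbbb, Z) ⊢ (q_0, aabbbbbbbb, BXZ) ⊢ (q_0, abbbbbbbb, XZ) ⊢ (q_2, bbbbbbbb, BXZ) ⊢ (q_1, bbbbbbb, XXZ) ⊢ (q_1, bbbbbbb, BXZ) ⊢ (q_2, bbbbbb, XZ) ⊢ (q_2, bbbbb, XXZ) ⊢ (q_2, bbbb, XXXZ) ⊢ (q_2, bbb, XXXXZ) ⊢ (q_2, bb, XXXXXZ) ⊢ (q_2, b, XXXXXXZ) ⊢ (q_2, ε, XXXXXXXZ)
All input consumed; M is in state q_2.

q_2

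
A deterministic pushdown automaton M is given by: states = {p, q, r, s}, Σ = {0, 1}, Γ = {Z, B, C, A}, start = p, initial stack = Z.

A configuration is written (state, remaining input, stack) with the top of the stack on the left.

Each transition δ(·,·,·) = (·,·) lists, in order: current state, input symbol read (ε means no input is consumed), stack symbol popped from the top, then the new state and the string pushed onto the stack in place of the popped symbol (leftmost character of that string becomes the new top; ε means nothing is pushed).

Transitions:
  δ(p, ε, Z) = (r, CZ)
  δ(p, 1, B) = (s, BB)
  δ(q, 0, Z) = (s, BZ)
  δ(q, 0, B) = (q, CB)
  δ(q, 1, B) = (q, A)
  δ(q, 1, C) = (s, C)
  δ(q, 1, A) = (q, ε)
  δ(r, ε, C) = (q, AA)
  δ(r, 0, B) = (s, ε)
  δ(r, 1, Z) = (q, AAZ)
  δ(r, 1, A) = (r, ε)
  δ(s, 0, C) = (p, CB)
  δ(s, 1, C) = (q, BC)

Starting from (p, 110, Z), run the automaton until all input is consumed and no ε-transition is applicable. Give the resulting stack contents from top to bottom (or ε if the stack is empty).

BZ

(p, 110, Z)
  ε-move, top Z: go to r, push CZ → (r, 110, CZ)
  ε-move, top C: go to q, push AA → (q, 110, AAZ)
  read 1, top A: go to q, push ε → (q, 10, AZ)
  read 1, top A: go to q, push ε → (q, 0, Z)
  read 0, top Z: go to s, push BZ → (s, ε, BZ)
All input consumed in state s with stack BZ.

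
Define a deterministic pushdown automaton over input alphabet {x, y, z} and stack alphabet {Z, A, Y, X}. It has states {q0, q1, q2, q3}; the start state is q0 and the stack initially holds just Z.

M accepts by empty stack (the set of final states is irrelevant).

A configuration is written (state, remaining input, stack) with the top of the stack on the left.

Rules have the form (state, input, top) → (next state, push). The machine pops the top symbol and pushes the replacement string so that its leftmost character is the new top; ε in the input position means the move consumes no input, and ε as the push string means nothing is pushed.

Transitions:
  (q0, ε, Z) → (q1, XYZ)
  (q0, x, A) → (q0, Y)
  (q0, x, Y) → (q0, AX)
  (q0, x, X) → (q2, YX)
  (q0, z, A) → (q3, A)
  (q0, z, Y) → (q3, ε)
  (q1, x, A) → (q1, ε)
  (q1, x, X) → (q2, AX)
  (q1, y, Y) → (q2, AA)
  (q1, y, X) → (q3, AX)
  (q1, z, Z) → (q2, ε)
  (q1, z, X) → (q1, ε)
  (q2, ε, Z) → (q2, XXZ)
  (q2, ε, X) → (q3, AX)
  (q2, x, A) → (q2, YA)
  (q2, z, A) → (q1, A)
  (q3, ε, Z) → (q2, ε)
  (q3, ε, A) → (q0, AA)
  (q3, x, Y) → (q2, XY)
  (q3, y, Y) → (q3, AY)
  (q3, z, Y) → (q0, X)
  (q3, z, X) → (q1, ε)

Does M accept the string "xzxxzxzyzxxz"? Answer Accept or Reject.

(q0, xzxxzxzyzxxz, Z)
  ε-move, top Z: go to q1, push XYZ → (q1, xzxxzxzyzxxz, XYZ)
  read x, top X: go to q2, push AX → (q2, zxxzxzyzxxz, AXYZ)
  read z, top A: go to q1, push A → (q1, xxzxzyzxxz, AXYZ)
  read x, top A: go to q1, push ε → (q1, xzxzyzxxz, XYZ)
  read x, top X: go to q2, push AX → (q2, zxzyzxxz, AXYZ)
  read z, top A: go to q1, push A → (q1, xzyzxxz, AXYZ)
  read x, top A: go to q1, push ε → (q1, zyzxxz, XYZ)
  read z, top X: go to q1, push ε → (q1, yzxxz, YZ)
  read y, top Y: go to q2, push AA → (q2, zxxz, AAZ)
  read z, top A: go to q1, push A → (q1, xxz, AAZ)
  read x, top A: go to q1, push ε → (q1, xz, AZ)
  read x, top A: go to q1, push ε → (q1, z, Z)
  read z, top Z: go to q2, push ε → (q2, ε, ε)
All input consumed and the stack is empty.

Accept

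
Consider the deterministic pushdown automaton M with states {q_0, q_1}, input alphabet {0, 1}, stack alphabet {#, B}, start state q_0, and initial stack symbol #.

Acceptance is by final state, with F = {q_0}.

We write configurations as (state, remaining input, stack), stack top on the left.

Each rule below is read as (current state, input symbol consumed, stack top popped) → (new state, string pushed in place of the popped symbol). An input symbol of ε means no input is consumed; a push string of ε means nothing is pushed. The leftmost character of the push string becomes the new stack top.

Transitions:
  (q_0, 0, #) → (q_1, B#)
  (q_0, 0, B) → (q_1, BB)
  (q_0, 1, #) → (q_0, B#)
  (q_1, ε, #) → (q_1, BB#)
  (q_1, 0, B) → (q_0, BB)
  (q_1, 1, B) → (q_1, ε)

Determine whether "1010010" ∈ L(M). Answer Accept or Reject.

Accept

(q_0, 1010010, #) ⊢ (q_0, 010010, B#) ⊢ (q_1, 10010, BB#) ⊢ (q_1, 0010, B#) ⊢ (q_0, 010, BB#) ⊢ (q_1, 10, BBB#) ⊢ (q_1, 0, BB#) ⊢ (q_0, ε, BBB#)
All input consumed; state q_0 ∈ F.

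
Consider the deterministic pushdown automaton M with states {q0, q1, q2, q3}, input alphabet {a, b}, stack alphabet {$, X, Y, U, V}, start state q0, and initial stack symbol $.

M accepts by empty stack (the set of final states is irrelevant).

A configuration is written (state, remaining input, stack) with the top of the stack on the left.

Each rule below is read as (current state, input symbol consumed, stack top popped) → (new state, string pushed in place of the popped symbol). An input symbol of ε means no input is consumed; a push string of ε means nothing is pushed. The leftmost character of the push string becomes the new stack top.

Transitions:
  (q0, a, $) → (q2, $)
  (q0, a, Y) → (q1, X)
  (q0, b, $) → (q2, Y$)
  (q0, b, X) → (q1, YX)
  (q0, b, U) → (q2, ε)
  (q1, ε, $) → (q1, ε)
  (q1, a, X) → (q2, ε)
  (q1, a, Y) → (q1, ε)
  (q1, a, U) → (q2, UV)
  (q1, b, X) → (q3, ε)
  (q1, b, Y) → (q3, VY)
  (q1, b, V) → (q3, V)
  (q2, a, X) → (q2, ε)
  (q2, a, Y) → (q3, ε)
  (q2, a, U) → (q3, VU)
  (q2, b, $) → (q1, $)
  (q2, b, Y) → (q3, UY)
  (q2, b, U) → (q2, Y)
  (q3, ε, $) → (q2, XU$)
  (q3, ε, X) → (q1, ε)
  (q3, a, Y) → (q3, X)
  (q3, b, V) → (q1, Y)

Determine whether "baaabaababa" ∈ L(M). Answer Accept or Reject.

Accept

(q0, baaabaababa, $)
  read b, top $: go to q2, push Y$ → (q2, aaabaababa, Y$)
  read a, top Y: go to q3, push ε → (q3, aabaababa, $)
  ε-move, top $: go to q2, push XU$ → (q2, aabaababa, XU$)
  read a, top X: go to q2, push ε → (q2, abaababa, U$)
  read a, top U: go to q3, push VU → (q3, baababa, VU$)
  read b, top V: go to q1, push Y → (q1, aababa, YU$)
  read a, top Y: go to q1, push ε → (q1, ababa, U$)
  read a, top U: go to q2, push UV → (q2, baba, UV$)
  read b, top U: go to q2, push Y → (q2, aba, YV$)
  read a, top Y: go to q3, push ε → (q3, ba, V$)
  read b, top V: go to q1, push Y → (q1, a, Y$)
  read a, top Y: go to q1, push ε → (q1, ε, $)
  ε-move, top $: go to q1, push ε → (q1, ε, ε)
All input consumed and the stack is empty.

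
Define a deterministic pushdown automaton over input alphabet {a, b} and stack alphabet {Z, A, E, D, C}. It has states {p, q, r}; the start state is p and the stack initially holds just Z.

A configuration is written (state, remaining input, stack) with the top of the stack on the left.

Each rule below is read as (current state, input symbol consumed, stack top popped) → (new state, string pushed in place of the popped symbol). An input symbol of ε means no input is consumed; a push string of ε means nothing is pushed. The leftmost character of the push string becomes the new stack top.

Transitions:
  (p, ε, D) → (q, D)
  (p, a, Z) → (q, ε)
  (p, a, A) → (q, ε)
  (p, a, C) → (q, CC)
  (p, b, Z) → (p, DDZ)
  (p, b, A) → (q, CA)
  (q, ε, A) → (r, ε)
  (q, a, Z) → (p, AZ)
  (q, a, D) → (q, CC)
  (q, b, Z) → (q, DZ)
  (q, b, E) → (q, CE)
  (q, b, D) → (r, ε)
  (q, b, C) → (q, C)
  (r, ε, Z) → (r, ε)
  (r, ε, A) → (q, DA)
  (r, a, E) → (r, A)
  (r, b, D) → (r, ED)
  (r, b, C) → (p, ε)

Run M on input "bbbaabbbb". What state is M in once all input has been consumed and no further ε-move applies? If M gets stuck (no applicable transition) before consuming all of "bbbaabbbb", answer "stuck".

(p, bbbaabbbb, Z) ⊢ (p, bbaabbbb, DDZ) ⊢ (q, bbaabbbb, DDZ) ⊢ (r, baabbbb, DZ) ⊢ (r, aabbbb, EDZ) ⊢ (r, abbbb, ADZ) ⊢ (q, abbbb, DADZ) ⊢ (q, bbbb, CCADZ) ⊢ (q, bbb, CCADZ) ⊢ (q, bb, CCADZ) ⊢ (q, b, CCADZ) ⊢ (q, ε, CCADZ)
All input consumed; M is in state q.

q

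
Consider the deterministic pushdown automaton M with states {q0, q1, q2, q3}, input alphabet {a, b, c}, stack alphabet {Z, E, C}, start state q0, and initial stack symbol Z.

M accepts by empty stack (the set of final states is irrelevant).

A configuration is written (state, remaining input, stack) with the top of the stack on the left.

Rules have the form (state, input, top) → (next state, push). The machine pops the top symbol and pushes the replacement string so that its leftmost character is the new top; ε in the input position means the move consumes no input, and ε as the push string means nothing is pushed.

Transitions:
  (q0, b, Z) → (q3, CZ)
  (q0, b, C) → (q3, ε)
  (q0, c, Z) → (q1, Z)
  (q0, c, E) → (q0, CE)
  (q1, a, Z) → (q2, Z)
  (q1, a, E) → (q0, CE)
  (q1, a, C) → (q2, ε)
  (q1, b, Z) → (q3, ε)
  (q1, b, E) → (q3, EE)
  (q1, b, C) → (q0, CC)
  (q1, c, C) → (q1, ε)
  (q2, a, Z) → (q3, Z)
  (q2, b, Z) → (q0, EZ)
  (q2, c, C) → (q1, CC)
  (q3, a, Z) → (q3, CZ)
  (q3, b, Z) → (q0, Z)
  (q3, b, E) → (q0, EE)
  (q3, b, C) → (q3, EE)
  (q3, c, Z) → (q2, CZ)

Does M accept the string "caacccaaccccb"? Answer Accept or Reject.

Accept

(q0, caacccaaccccb, Z)
  read c, top Z: go to q1, push Z → (q1, aacccaaccccb, Z)
  read a, top Z: go to q2, push Z → (q2, acccaaccccb, Z)
  read a, top Z: go to q3, push Z → (q3, cccaaccccb, Z)
  read c, top Z: go to q2, push CZ → (q2, ccaaccccb, CZ)
  read c, top C: go to q1, push CC → (q1, caaccccb, CCZ)
  read c, top C: go to q1, push ε → (q1, aaccccb, CZ)
  read a, top C: go to q2, push ε → (q2, accccb, Z)
  read a, top Z: go to q3, push Z → (q3, ccccb, Z)
  read c, top Z: go to q2, push CZ → (q2, cccb, CZ)
  read c, top C: go to q1, push CC → (q1, ccb, CCZ)
  read c, top C: go to q1, push ε → (q1, cb, CZ)
  read c, top C: go to q1, push ε → (q1, b, Z)
  read b, top Z: go to q3, push ε → (q3, ε, ε)
All input consumed and the stack is empty.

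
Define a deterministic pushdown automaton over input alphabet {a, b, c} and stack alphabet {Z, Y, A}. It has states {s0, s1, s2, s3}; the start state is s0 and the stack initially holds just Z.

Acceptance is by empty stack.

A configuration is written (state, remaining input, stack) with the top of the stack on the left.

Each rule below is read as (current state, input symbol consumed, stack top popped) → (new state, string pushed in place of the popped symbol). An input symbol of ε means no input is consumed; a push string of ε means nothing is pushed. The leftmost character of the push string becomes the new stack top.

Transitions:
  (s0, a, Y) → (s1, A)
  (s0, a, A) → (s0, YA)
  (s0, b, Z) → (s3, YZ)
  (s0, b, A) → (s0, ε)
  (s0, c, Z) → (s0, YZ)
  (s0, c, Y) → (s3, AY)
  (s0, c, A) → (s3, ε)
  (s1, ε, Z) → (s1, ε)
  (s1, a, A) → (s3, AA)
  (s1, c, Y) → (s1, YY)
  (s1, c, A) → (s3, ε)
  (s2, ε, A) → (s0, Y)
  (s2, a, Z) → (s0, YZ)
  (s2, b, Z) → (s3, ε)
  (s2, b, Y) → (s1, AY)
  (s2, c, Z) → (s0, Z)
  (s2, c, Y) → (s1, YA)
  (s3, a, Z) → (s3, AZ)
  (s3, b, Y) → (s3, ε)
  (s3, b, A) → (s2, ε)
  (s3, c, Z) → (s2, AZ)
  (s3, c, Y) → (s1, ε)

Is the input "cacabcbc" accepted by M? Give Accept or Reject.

Accept

(s0, cacabcbc, Z) ⊢ (s0, acabcbc, YZ) ⊢ (s1, cabcbc, AZ) ⊢ (s3, abcbc, Z) ⊢ (s3, bcbc, AZ) ⊢ (s2, cbc, Z) ⊢ (s0, bc, Z) ⊢ (s3, c, YZ) ⊢ (s1, ε, Z) ⊢ (s1, ε, ε)
All input consumed and the stack is empty.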